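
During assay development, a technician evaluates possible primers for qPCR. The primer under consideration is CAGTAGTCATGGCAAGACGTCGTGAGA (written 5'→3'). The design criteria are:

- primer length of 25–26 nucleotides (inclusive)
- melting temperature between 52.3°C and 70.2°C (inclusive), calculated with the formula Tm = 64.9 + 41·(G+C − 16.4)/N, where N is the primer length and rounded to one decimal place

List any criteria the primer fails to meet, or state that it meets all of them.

Base counts: A=8, T=5, G=9, C=5 (length 27).
length: length 27, outside 25–26 ✗
Tm: Tm = 64.9 + 41·(14 − 16.4)/27 = 61.3°C ✓

Fails: length.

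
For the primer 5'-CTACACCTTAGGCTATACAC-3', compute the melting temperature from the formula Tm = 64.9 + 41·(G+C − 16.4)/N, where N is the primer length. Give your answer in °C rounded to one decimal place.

Base counts: A=6, T=5, G=2, C=7; G+C = 9, N = 20.
Tm = 64.9 + 41·(9 − 16.4)/20 = 64.9 + -303.40/20 = 49.7°C.

49.7°C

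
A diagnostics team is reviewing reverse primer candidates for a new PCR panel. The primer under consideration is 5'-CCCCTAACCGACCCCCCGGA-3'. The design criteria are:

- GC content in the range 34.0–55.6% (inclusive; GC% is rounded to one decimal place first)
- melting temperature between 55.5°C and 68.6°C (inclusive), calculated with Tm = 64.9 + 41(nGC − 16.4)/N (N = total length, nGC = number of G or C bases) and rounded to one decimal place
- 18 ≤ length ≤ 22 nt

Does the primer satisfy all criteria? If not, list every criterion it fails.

Fails: GC content.

Base counts: A=4, T=1, G=3, C=12 (length 20).
GC content: GC 15/20 = 75.0%, outside 34.0–55.6% ✗
Tm: Tm = 64.9 + 41·(15 − 16.4)/20 = 62.0°C ✓
length: length 20 ✓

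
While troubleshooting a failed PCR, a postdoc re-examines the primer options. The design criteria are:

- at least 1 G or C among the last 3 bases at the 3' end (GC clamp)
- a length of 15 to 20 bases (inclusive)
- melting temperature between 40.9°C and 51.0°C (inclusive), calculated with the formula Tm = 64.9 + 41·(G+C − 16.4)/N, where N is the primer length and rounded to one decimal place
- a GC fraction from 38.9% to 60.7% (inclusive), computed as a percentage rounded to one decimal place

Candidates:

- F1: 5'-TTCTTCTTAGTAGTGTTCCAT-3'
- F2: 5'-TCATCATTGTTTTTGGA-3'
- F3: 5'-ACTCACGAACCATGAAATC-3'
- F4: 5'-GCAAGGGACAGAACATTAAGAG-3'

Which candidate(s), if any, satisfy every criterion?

F1 (21 nt, A=3 T=11 G=3 C=4): 3' end CAT has 1 G/C ✓; length 21, outside 15–20 ✗; Tm = 64.9 + 41·(7 − 16.4)/21 = 46.5°C ✓; GC 7/21 = 33.3%, outside 38.9–60.7% ✗ — fails.
F2 (17 nt, A=3 T=9 G=3 C=2): 3' end GGA has 2 G/C ✓; length 17 ✓; Tm = 64.9 + 41·(5 − 16.4)/17 = 37.4°C, outside 40.9–51.0°C ✗; GC 5/17 = 29.4%, outside 38.9–60.7% ✗ — fails.
F3 (19 nt, A=8 T=3 G=2 C=6): 3' end ATC has 1 G/C ✓; length 19 ✓; Tm = 64.9 + 41·(8 − 16.4)/19 = 46.8°C ✓; GC 8/19 = 42.1% ✓ — passes.
F4 (22 nt, A=10 T=2 G=7 C=3): 3' end GAG has 2 G/C ✓; length 22, outside 15–20 ✗; Tm = 64.9 + 41·(10 − 16.4)/22 = 53.0°C, outside 40.9–51.0°C ✗; GC 10/22 = 45.5% ✓ — fails.

F3 only.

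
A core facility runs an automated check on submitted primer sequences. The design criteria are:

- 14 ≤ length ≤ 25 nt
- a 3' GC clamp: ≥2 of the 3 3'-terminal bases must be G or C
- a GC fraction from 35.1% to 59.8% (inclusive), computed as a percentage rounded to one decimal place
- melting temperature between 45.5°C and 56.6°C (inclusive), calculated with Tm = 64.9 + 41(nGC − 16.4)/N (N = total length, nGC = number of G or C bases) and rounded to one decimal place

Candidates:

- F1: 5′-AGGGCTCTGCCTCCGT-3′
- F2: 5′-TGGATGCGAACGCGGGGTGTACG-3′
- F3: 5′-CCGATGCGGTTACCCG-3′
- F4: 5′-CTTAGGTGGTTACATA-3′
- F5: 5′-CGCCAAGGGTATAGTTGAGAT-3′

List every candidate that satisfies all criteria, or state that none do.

F1 (16 nt, A=1 T=4 G=5 C=6): length 16 ✓; 3' end CGT has 2 G/C ✓; GC 11/16 = 68.8%, outside 35.1–59.8% ✗; Tm = 64.9 + 41·(11 − 16.4)/16 = 51.1°C ✓ — fails.
F2 (23 nt, A=4 T=4 G=11 C=4): length 23 ✓; 3' end ACG has 2 G/C ✓; GC 15/23 = 65.2%, outside 35.1–59.8% ✗; Tm = 64.9 + 41·(15 − 16.4)/23 = 62.4°C, outside 45.5–56.6°C ✗ — fails.
F3 (16 nt, A=2 T=3 G=5 C=6): length 16 ✓; 3' end CCG has 3 G/C ✓; GC 11/16 = 68.8%, outside 35.1–59.8% ✗; Tm = 64.9 + 41·(11 − 16.4)/16 = 51.1°C ✓ — fails.
F4 (16 nt, A=4 T=6 G=4 C=2): length 16 ✓; 3' end ATA has 0 G/C, need ≥2 ✗; GC 6/16 = 37.5% ✓; Tm = 64.9 + 41·(6 − 16.4)/16 = 38.3°C, outside 45.5–56.6°C ✗ — fails.
F5 (21 nt, A=6 T=5 G=7 C=3): length 21 ✓; 3' end GAT has 1 G/C, need ≥2 ✗; GC 10/21 = 47.6% ✓; Tm = 64.9 + 41·(10 − 16.4)/21 = 52.4°C ✓ — fails.

None of the candidates satisfy all criteria.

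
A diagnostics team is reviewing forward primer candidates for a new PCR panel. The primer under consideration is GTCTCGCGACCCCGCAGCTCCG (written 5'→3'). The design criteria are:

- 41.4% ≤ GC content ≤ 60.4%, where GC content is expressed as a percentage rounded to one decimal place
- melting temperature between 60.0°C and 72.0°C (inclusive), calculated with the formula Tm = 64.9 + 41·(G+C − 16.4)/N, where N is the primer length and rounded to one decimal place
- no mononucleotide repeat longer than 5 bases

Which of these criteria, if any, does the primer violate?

Base counts: A=2, T=3, G=6, C=11 (length 22).
GC content: GC 17/22 = 77.3%, outside 41.4–60.4% ✗
Tm: Tm = 64.9 + 41·(17 − 16.4)/22 = 66.0°C ✓
homopolymer run: longest run = 4 ✓

Fails: GC content.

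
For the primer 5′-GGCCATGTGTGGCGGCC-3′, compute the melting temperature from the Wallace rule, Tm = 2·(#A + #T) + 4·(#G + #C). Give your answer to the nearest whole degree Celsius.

60°C

Base counts: A=1, T=3, G=8, C=5 (length 17).
Tm = 2·(1+3) + 4·(8+5) = 2·4 + 4·13 = 8 + 52 = 60°C.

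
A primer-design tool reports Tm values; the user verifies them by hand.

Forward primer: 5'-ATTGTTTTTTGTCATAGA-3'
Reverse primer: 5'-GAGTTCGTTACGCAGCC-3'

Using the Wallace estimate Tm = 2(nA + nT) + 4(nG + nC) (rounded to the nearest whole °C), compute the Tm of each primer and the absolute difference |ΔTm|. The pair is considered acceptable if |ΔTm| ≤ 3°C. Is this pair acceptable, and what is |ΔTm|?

Forward: A=4 T=10 G=3 C=1 → Tm = 2·14 + 4·4 = 44°C.
Reverse: A=3 T=4 G=5 C=5 → Tm = 2·7 + 4·10 = 54°C.
|ΔTm| = |44 − 54| = 10°C, > 3°C.

|ΔTm| = 10°C; the pair is not acceptable.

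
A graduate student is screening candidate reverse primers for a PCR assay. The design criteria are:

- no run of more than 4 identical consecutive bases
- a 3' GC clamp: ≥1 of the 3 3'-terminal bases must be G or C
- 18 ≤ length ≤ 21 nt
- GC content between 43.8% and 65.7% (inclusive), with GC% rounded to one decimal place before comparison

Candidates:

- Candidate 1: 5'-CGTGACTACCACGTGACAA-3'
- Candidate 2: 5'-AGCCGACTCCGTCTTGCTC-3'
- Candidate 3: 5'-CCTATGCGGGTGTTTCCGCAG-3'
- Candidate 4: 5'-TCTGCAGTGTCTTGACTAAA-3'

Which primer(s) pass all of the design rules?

Candidate 1, Candidate 2 and Candidate 3.

Candidate 1 (19 nt, A=6 T=3 G=4 C=6): longest run = 2 ✓; 3' end CAA has 1 G/C ✓; length 19 ✓; GC 10/19 = 52.6% ✓ — passes.
Candidate 2 (19 nt, A=2 T=5 G=4 C=8): longest run = 2 ✓; 3' end CTC has 2 G/C ✓; length 19 ✓; GC 12/19 = 63.2% ✓ — passes.
Candidate 3 (21 nt, A=2 T=6 G=7 C=6): longest run = 3 ✓; 3' end CAG has 2 G/C ✓; length 21 ✓; GC 13/21 = 61.9% ✓ — passes.
Candidate 4 (20 nt, A=5 T=7 G=4 C=4): longest run = 3 ✓; 3' end AAA has 0 G/C, need ≥1 ✗; length 20 ✓; GC 8/20 = 40.0%, outside 43.8–65.7% ✗ — fails.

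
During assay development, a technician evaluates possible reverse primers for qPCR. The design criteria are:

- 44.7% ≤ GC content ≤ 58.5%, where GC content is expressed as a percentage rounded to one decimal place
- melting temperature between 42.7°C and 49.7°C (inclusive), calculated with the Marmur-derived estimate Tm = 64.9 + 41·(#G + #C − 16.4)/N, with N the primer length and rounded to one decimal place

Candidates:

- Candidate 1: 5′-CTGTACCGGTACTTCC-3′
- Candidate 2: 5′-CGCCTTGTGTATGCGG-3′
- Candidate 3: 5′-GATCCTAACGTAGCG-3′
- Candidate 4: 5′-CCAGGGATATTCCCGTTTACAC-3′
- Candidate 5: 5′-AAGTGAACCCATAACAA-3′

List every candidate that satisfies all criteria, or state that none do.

Candidate 1 only.

Candidate 1 (16 nt, A=2 T=5 G=3 C=6): GC 9/16 = 56.3% ✓; Tm = 64.9 + 41·(9 − 16.4)/16 = 45.9°C ✓ — passes.
Candidate 2 (16 nt, A=1 T=5 G=6 C=4): GC 10/16 = 62.5%, outside 44.7–58.5% ✗; Tm = 64.9 + 41·(10 − 16.4)/16 = 48.5°C ✓ — fails.
Candidate 3 (15 nt, A=4 T=3 G=4 C=4): GC 8/15 = 53.3% ✓; Tm = 64.9 + 41·(8 − 16.4)/15 = 41.9°C, outside 42.7–49.7°C ✗ — fails.
Candidate 4 (22 nt, A=5 T=6 G=4 C=7): GC 11/22 = 50.0% ✓; Tm = 64.9 + 41·(11 − 16.4)/22 = 54.8°C, outside 42.7–49.7°C ✗ — fails.
Candidate 5 (17 nt, A=9 T=2 G=2 C=4): GC 6/17 = 35.3%, outside 44.7–58.5% ✗; Tm = 64.9 + 41·(6 − 16.4)/17 = 39.8°C, outside 42.7–49.7°C ✗ — fails.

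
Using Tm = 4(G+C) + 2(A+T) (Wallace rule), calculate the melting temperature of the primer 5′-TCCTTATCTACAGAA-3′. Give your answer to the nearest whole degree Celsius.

40°C

Base counts: A=5, T=5, G=1, C=4 (length 15).
Tm = 2·(5+5) + 4·(1+4) = 2·10 + 4·5 = 20 + 20 = 40°C.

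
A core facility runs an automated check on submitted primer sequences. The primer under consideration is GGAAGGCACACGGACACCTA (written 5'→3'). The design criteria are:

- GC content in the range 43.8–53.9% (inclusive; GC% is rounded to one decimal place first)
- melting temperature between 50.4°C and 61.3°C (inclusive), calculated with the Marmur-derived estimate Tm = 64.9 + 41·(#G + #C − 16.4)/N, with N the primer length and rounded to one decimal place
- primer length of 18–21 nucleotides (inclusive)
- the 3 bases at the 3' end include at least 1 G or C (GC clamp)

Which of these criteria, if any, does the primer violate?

Base counts: A=7, T=1, G=6, C=6 (length 20).
GC content: GC 12/20 = 60.0%, outside 43.8–53.9% ✗
Tm: Tm = 64.9 + 41·(12 − 16.4)/20 = 55.9°C ✓
length: length 20 ✓
GC clamp: 3' end CTA has 1 G/C ✓

Fails: GC content.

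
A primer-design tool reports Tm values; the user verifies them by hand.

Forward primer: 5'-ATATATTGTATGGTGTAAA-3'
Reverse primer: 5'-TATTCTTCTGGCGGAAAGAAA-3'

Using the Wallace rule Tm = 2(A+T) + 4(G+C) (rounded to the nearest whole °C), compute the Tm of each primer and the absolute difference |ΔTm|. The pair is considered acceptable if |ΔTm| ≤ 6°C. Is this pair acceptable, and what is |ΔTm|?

|ΔTm| = 12°C; the pair is not acceptable.

Forward: A=7 T=8 G=4 C=0 → Tm = 2·15 + 4·4 = 46°C.
Reverse: A=7 T=6 G=5 C=3 → Tm = 2·13 + 4·8 = 58°C.
|ΔTm| = |46 − 58| = 12°C, > 6°C.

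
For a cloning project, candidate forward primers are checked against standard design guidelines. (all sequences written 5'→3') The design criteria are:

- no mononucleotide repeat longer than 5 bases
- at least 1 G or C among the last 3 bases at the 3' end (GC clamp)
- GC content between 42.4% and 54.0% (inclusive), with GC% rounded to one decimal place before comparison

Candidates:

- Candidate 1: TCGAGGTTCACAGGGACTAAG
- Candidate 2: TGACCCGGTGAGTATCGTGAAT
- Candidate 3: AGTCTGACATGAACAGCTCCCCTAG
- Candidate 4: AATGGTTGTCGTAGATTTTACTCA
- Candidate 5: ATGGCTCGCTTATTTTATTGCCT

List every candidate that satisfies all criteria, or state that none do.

Candidate 1 (21 nt, A=6 T=4 G=7 C=4): longest run = 3 ✓; 3' end AAG has 1 G/C ✓; GC 11/21 = 52.4% ✓ — passes.
Candidate 2 (22 nt, A=5 T=6 G=7 C=4): longest run = 3 ✓; 3' end AAT has 0 G/C, need ≥1 ✗; GC 11/22 = 50.0% ✓ — fails.
Candidate 3 (25 nt, A=7 T=5 G=5 C=8): longest run = 4 ✓; 3' end TAG has 1 G/C ✓; GC 13/25 = 52.0% ✓ — passes.
Candidate 4 (24 nt, A=6 T=10 G=5 C=3): longest run = 4 ✓; 3' end TCA has 1 G/C ✓; GC 8/24 = 33.3%, outside 42.4–54.0% ✗ — fails.
Candidate 5 (23 nt, A=3 T=11 G=4 C=5): longest run = 4 ✓; 3' end CCT has 2 G/C ✓; GC 9/23 = 39.1%, outside 42.4–54.0% ✗ — fails.

Candidate 1 and Candidate 3.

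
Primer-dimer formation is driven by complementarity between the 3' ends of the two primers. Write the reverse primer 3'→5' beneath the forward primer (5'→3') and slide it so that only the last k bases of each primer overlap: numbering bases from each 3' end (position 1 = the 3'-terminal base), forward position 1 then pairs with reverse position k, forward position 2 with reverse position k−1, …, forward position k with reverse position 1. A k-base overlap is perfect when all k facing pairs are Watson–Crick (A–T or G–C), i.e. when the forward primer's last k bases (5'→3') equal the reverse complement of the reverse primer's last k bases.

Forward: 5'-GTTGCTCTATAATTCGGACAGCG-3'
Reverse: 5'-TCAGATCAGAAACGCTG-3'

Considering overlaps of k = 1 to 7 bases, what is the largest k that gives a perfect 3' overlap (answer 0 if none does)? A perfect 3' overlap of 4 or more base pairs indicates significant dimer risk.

Last 7 bases (5'→3') — forward …GACAGCG, reverse …AACGCTG.
Reverse complement of the reverse primer's last 7 bases: CAGCGTT; its first k bases are the reverse complement of the reverse primer's last k bases, so a perfect k-base overlap needs the forward primer's last k bases to equal them.
Comparing (forward last k vs required): k=1: G vs C ✗; k=2: CG vs CA ✗; k=3: GCG vs CAG ✗; k=4: AGCG vs CAGC ✗; k=5: CAGCG vs CAGCG ✓; k=6: ACAGCG vs CAGCGT ✗; k=7: GACAGCG vs CAGCGTT ✗.
Only k = 5 is perfect, so the longest perfect 3' overlap is 5.

Longest perfect overlap: 5 complementary base pairs; significant dimer risk (threshold 4).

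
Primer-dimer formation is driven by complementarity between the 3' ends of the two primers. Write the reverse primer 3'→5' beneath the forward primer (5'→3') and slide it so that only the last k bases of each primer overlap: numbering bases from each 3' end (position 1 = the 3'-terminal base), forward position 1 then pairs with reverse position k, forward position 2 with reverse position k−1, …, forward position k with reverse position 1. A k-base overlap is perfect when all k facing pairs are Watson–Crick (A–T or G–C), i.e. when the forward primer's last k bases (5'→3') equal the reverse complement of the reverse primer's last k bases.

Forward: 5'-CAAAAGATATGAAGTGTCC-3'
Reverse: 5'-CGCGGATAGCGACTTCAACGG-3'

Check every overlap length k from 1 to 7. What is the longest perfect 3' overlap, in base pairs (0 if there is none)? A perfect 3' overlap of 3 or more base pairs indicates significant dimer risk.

Last 7 bases (5'→3') — forward …AGTGTCC, reverse …TCAACGG.
Reverse complement of the reverse primer's last 7 bases: CCGTTGA; its first k bases are the reverse complement of the reverse primer's last k bases, so a perfect k-base overlap needs the forward primer's last k bases to equal them.
Comparing (forward last k vs required): k=1: C vs C ✓; k=2: CC vs CC ✓; k=3: TCC vs CCG ✗; k=4: GTCC vs CCGT ✗; k=5: TGTCC vs CCGTT ✗; k=6: GTGTCC vs CCGTTG ✗; k=7: AGTGTCC vs CCGTTGA ✗.
Perfect overlaps at k = 1, 2; the largest is 2.

Longest perfect overlap: 2 complementary base pairs; below the dimer-risk threshold (threshold 3).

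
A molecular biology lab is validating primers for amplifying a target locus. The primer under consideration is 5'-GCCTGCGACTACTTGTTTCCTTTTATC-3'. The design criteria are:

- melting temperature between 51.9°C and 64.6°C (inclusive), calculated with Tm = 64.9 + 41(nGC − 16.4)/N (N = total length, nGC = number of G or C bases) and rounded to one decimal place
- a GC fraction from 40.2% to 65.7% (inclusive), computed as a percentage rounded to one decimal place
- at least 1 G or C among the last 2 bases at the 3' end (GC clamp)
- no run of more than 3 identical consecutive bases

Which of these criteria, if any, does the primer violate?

Base counts: A=3, T=12, G=4, C=8 (length 27).
Tm: Tm = 64.9 + 41·(12 − 16.4)/27 = 58.2°C ✓
GC content: GC 12/27 = 44.4% ✓
GC clamp: 3' end TC has 1 G/C ✓
homopolymer run: longest run = 4, exceeds 3 ✗

Fails: homopolymer run.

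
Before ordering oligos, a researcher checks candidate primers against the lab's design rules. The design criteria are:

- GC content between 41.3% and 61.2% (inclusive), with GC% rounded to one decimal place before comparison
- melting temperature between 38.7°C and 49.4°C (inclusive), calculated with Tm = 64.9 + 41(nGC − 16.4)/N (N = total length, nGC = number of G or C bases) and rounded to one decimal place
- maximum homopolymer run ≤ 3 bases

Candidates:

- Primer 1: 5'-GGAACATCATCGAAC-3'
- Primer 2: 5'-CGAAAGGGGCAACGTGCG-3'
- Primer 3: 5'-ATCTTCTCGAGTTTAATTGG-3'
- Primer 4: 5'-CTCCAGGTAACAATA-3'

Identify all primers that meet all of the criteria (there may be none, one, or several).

Primer 1 (15 nt, A=6 T=2 G=3 C=4): GC 7/15 = 46.7% ✓; Tm = 64.9 + 41·(7 − 16.4)/15 = 39.2°C ✓; longest run = 2 ✓ — passes.
Primer 2 (18 nt, A=5 T=1 G=8 C=4): GC 12/18 = 66.7%, outside 41.3–61.2% ✗; Tm = 64.9 + 41·(12 − 16.4)/18 = 54.9°C, outside 38.7–49.4°C ✗; longest run = 4, exceeds 3 ✗ — fails.
Primer 3 (20 nt, A=4 T=9 G=4 C=3): GC 7/20 = 35.0%, outside 41.3–61.2% ✗; Tm = 64.9 + 41·(7 − 16.4)/20 = 45.6°C ✓; longest run = 3 ✓ — fails.
Primer 4 (15 nt, A=6 T=3 G=2 C=4): GC 6/15 = 40.0%, outside 41.3–61.2% ✗; Tm = 64.9 + 41·(6 − 16.4)/15 = 36.5°C, outside 38.7–49.4°C ✗; longest run = 2 ✓ — fails.

Primer 1 only.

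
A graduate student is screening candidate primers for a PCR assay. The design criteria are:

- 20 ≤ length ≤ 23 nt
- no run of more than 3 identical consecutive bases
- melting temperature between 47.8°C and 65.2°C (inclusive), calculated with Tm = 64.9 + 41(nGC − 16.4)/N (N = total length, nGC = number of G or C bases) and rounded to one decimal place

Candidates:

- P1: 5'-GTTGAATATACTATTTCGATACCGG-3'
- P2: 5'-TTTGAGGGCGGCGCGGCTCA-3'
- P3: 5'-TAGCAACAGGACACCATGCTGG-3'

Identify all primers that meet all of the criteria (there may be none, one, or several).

P1 (25 nt, A=7 T=9 G=5 C=4): length 25, outside 20–23 ✗; longest run = 3 ✓; Tm = 64.9 + 41·(9 − 16.4)/25 = 52.8°C ✓ — fails.
P2 (20 nt, A=2 T=4 G=9 C=5): length 20 ✓; longest run = 3 ✓; Tm = 64.9 + 41·(14 − 16.4)/20 = 60.0°C ✓ — passes.
P3 (22 nt, A=7 T=3 G=6 C=6): length 22 ✓; longest run = 2 ✓; Tm = 64.9 + 41·(12 − 16.4)/22 = 56.7°C ✓ — passes.

P2 and P3.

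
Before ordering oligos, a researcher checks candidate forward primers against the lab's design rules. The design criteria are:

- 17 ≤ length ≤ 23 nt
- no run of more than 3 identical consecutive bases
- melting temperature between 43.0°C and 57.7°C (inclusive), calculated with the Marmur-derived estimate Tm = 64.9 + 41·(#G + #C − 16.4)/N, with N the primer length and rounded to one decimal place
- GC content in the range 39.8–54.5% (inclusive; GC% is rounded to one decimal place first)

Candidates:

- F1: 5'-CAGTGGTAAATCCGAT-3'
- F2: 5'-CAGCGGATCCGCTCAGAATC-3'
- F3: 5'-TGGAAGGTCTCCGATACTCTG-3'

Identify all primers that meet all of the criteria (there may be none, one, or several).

F3 only.

F1 (16 nt, A=5 T=4 G=4 C=3): length 16, outside 17–23 ✗; longest run = 3 ✓; Tm = 64.9 + 41·(7 − 16.4)/16 = 40.8°C, outside 43.0–57.7°C ✗; GC 7/16 = 43.8% ✓ — fails.
F2 (20 nt, A=5 T=3 G=5 C=7): length 20 ✓; longest run = 2 ✓; Tm = 64.9 + 41·(12 − 16.4)/20 = 55.9°C ✓; GC 12/20 = 60.0%, outside 39.8–54.5% ✗ — fails.
F3 (21 nt, A=4 T=6 G=6 C=5): length 21 ✓; longest run = 2 ✓; Tm = 64.9 + 41·(11 − 16.4)/21 = 54.4°C ✓; GC 11/21 = 52.4% ✓ — passes.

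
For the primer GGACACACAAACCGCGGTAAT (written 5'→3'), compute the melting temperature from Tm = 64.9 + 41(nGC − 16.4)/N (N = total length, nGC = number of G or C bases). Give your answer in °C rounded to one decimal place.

54.4°C

Base counts: A=8, T=2, G=5, C=6; G+C = 11, N = 21.
Tm = 64.9 + 41·(11 − 16.4)/21 = 64.9 + -221.40/21 = 54.4°C.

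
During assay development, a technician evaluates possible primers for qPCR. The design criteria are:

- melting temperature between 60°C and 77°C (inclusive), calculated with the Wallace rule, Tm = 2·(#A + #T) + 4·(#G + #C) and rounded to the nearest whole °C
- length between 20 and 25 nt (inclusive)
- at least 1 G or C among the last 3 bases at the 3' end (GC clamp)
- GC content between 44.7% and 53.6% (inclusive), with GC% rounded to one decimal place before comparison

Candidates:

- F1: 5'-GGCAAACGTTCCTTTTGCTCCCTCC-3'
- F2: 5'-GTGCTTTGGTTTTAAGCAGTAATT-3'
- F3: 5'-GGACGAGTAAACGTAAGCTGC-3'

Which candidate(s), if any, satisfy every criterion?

F1 (25 nt, A=3 T=8 G=4 C=10): Tm = 2·11 + 4·14 = 78°C, outside 60–77°C ✗; length 25 ✓; 3' end TCC has 2 G/C ✓; GC 14/25 = 56.0%, outside 44.7–53.6% ✗ — fails.
F2 (24 nt, A=5 T=11 G=6 C=2): Tm = 2·16 + 4·8 = 64°C ✓; length 24 ✓; 3' end ATT has 0 G/C, need ≥1 ✗; GC 8/24 = 33.3%, outside 44.7–53.6% ✗ — fails.
F3 (21 nt, A=7 T=3 G=7 C=4): Tm = 2·10 + 4·11 = 64°C ✓; length 21 ✓; 3' end TGC has 2 G/C ✓; GC 11/21 = 52.4% ✓ — passes.

F3 only.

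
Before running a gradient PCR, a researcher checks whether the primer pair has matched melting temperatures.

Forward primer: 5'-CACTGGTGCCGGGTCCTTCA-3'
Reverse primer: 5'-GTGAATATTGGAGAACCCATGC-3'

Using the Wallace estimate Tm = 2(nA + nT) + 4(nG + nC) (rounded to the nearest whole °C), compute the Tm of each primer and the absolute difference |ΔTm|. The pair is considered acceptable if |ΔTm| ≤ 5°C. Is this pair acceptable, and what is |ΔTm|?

|ΔTm| = 2°C; the pair is acceptable.

Forward: A=2 T=5 G=6 C=7 → Tm = 2·7 + 4·13 = 66°C.
Reverse: A=7 T=5 G=6 C=4 → Tm = 2·12 + 4·10 = 64°C.
|ΔTm| = |66 − 64| = 2°C, ≤ 5°C.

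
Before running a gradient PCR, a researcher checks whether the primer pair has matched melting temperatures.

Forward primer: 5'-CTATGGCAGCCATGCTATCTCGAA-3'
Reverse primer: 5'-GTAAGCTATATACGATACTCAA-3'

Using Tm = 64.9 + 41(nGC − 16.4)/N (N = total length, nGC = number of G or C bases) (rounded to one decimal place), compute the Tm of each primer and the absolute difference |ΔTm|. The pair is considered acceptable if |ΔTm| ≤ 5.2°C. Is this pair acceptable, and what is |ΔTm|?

Forward: G+C = 12, N = 24 → Tm = 64.9 + 41·(12 − 16.4)/24 = 57.4°C.
Reverse: G+C = 7, N = 22 → Tm = 64.9 + 41·(7 − 16.4)/22 = 47.4°C.
|ΔTm| = |57.4 − 47.4| = 10.0°C, > 5.2°C.

|ΔTm| = 10.0°C; the pair is not acceptable.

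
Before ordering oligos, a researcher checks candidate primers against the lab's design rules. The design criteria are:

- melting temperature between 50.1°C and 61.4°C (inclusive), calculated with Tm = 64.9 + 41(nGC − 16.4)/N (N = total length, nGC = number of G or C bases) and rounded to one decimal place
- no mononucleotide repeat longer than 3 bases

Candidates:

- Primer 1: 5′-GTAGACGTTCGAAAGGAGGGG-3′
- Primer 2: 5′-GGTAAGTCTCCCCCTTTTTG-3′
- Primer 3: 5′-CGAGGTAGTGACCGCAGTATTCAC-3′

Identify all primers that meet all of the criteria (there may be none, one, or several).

Primer 3 only.

Primer 1 (21 nt, A=6 T=3 G=10 C=2): Tm = 64.9 + 41·(12 − 16.4)/21 = 56.3°C ✓; longest run = 4, exceeds 3 ✗ — fails.
Primer 2 (20 nt, A=2 T=8 G=4 C=6): Tm = 64.9 + 41·(10 − 16.4)/20 = 51.8°C ✓; longest run = 5, exceeds 3 ✗ — fails.
Primer 3 (24 nt, A=6 T=5 G=7 C=6): Tm = 64.9 + 41·(13 − 16.4)/24 = 59.1°C ✓; longest run = 2 ✓ — passes.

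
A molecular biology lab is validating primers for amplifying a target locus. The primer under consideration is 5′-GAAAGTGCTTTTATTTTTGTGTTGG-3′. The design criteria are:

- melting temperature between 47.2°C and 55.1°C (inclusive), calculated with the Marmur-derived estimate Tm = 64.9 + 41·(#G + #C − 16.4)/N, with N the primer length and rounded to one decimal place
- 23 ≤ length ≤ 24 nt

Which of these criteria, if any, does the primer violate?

Base counts: A=4, T=13, G=7, C=1 (length 25).
Tm: Tm = 64.9 + 41·(8 − 16.4)/25 = 51.1°C ✓
length: length 25, outside 23–24 ✗

Fails: length.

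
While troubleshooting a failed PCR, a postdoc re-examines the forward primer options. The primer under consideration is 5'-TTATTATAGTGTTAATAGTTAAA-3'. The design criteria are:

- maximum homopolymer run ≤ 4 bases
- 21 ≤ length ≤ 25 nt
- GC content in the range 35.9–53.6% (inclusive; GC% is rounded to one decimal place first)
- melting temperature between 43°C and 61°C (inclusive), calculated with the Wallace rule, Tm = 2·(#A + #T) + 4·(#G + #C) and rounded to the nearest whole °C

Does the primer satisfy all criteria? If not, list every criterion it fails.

Base counts: A=9, T=11, G=3, C=0 (length 23).
homopolymer run: longest run = 3 ✓
length: length 23 ✓
GC content: GC 3/23 = 13.0%, outside 35.9–53.6% ✗
Tm: Tm = 2·20 + 4·3 = 52°C ✓

Fails: GC content.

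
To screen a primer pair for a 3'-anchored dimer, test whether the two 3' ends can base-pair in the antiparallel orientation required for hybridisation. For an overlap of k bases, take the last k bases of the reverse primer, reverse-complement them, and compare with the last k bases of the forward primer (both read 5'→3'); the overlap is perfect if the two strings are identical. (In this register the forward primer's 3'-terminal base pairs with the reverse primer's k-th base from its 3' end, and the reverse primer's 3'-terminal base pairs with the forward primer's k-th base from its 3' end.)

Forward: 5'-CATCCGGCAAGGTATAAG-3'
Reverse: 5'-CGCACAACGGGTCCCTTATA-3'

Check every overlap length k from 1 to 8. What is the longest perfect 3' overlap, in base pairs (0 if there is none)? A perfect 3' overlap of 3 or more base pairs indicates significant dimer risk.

Longest perfect overlap: 6 complementary base pairs; significant dimer risk (threshold 3).

Last 8 bases (5'→3') — forward …GGTATAAG, reverse …CCCTTATA.
Reverse complement of the reverse primer's last 8 bases: TATAAGGG; its first k bases are the reverse complement of the reverse primer's last k bases, so a perfect k-base overlap needs the forward primer's last k bases to equal them.
Comparing (forward last k vs required): k=1: G vs T ✗; k=2: AG vs TA ✗; k=3: AAG vs TAT ✗; k=4: TAAG vs TATA ✗; k=5: ATAAG vs TATAA ✗; k=6: TATAAG vs TATAAG ✓; k=7: GTATAAG vs TATAAGG ✗; k=8: GGTATAAG vs TATAAGGG ✗.
Only k = 6 is perfect, so the longest perfect 3' overlap is 6.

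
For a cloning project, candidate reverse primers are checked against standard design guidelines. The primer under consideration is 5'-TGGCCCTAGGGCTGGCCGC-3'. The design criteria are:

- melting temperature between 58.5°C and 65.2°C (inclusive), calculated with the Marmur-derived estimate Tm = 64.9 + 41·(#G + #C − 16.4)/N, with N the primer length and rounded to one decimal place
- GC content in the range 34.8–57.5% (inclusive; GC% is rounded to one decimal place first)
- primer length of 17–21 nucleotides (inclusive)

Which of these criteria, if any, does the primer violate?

Base counts: A=1, T=3, G=8, C=7 (length 19).
Tm: Tm = 64.9 + 41·(15 − 16.4)/19 = 61.9°C ✓
GC content: GC 15/19 = 78.9%, outside 34.8–57.5% ✗
length: length 19 ✓

Fails: GC content.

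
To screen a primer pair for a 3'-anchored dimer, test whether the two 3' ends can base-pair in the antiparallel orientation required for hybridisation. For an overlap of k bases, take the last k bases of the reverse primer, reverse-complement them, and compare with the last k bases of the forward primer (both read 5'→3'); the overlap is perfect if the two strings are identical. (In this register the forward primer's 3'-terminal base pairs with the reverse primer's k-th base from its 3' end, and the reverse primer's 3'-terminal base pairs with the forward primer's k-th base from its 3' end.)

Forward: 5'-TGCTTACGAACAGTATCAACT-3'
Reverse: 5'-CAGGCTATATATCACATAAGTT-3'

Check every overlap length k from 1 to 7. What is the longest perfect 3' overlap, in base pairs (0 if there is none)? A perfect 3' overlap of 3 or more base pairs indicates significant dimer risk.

Longest perfect overlap: 4 complementary base pairs; significant dimer risk (threshold 3).

Last 7 bases (5'→3') — forward …ATCAACT, reverse …ATAAGTT.
Reverse complement of the reverse primer's last 7 bases: AACTTAT; its first k bases are the reverse complement of the reverse primer's last k bases, so a perfect k-base overlap needs the forward primer's last k bases to equal them.
Comparing (forward last k vs required): k=1: T vs A ✗; k=2: CT vs AA ✗; k=3: ACT vs AAC ✗; k=4: AACT vs AACT ✓; k=5: CAACT vs AACTT ✗; k=6: TCAACT vs AACTTA ✗; k=7: ATCAACT vs AACTTAT ✗.
Only k = 4 is perfect, so the longest perfect 3' overlap is 4.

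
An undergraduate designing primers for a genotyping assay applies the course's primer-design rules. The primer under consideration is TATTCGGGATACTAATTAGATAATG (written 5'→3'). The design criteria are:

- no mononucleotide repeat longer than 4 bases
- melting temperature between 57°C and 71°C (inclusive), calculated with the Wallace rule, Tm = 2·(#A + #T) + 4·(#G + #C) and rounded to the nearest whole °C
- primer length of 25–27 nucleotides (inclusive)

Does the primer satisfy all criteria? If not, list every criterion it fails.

Meets all criteria.

Base counts: A=9, T=9, G=5, C=2 (length 25).
homopolymer run: longest run = 3 ✓
Tm: Tm = 2·18 + 4·7 = 64°C ✓
length: length 25 ✓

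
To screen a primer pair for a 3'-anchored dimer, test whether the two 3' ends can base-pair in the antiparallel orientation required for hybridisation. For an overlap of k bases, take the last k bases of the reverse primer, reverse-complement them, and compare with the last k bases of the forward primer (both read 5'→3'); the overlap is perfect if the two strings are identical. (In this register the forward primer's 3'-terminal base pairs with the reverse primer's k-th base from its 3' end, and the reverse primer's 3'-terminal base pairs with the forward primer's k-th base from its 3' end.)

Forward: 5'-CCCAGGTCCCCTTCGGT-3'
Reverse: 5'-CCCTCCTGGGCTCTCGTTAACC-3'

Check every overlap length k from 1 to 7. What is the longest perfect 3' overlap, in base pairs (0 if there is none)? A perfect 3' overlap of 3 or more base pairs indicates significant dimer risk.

Longest perfect overlap: 3 complementary base pairs; significant dimer risk (threshold 3).

Last 7 bases (5'→3') — forward …CTTCGGT, reverse …GTTAACC.
Reverse complement of the reverse primer's last 7 bases: GGTTAAC; its first k bases are the reverse complement of the reverse primer's last k bases, so a perfect k-base overlap needs the forward primer's last k bases to equal them.
Comparing (forward last k vs required): k=1: T vs G ✗; k=2: GT vs GG ✗; k=3: GGT vs GGT ✓; k=4: CGGT vs GGTT ✗; k=5: TCGGT vs GGTTA ✗; k=6: TTCGGT vs GGTTAA ✗; k=7: CTTCGGT vs GGTTAAC ✗.
Only k = 3 is perfect, so the longest perfect 3' overlap is 3.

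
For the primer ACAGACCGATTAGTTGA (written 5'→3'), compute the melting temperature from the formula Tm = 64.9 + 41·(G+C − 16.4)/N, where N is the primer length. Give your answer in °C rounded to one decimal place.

Base counts: A=6, T=4, G=4, C=3; G+C = 7, N = 17.
Tm = 64.9 + 41·(7 − 16.4)/17 = 64.9 + -385.40/17 = 42.2°C.

42.2°C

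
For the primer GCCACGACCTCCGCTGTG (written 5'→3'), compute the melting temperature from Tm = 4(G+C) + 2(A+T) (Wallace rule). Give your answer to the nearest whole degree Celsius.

Base counts: A=2, T=3, G=5, C=8 (length 18).
Tm = 2·(2+3) + 4·(5+8) = 2·5 + 4·13 = 10 + 52 = 62°C.

62°C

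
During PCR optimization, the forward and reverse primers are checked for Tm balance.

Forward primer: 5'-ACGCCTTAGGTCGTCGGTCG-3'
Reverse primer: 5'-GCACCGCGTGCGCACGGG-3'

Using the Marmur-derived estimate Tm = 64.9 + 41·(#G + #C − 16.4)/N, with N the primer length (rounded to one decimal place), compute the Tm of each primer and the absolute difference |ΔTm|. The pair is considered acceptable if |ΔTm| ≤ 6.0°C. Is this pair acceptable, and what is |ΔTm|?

Forward: G+C = 13, N = 20 → Tm = 64.9 + 41·(13 − 16.4)/20 = 57.9°C.
Reverse: G+C = 15, N = 18 → Tm = 64.9 + 41·(15 − 16.4)/18 = 61.7°C.
|ΔTm| = |57.9 − 61.7| = 3.8°C, ≤ 6.0°C.

|ΔTm| = 3.8°C; the pair is acceptable.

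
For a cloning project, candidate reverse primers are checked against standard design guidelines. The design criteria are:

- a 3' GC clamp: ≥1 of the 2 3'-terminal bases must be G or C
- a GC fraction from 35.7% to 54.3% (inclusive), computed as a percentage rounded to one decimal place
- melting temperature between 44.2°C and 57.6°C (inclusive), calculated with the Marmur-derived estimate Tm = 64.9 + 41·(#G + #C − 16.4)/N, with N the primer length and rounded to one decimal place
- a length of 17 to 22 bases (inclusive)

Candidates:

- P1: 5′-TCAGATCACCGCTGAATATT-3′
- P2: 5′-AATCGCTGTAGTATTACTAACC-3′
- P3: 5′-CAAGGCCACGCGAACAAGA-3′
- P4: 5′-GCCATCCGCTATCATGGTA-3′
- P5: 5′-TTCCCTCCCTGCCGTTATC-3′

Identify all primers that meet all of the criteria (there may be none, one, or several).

P2 only.

P1 (20 nt, A=6 T=6 G=3 C=5): 3' end TT has 0 G/C, need ≥1 ✗; GC 8/20 = 40.0% ✓; Tm = 64.9 + 41·(8 − 16.4)/20 = 47.7°C ✓; length 20 ✓ — fails.
P2 (22 nt, A=7 T=7 G=3 C=5): 3' end CC has 2 G/C ✓; GC 8/22 = 36.4% ✓; Tm = 64.9 + 41·(8 − 16.4)/22 = 49.2°C ✓; length 22 ✓ — passes.
P3 (19 nt, A=8 T=0 G=5 C=6): 3' end GA has 1 G/C ✓; GC 11/19 = 57.9%, outside 35.7–54.3% ✗; Tm = 64.9 + 41·(11 − 16.4)/19 = 53.2°C ✓; length 19 ✓ — fails.
P4 (19 nt, A=4 T=5 G=4 C=6): 3' end TA has 0 G/C, need ≥1 ✗; GC 10/19 = 52.6% ✓; Tm = 64.9 + 41·(10 − 16.4)/19 = 51.1°C ✓; length 19 ✓ — fails.
P5 (19 nt, A=1 T=7 G=2 C=9): 3' end TC has 1 G/C ✓; GC 11/19 = 57.9%, outside 35.7–54.3% ✗; Tm = 64.9 + 41·(11 − 16.4)/19 = 53.2°C ✓; length 19 ✓ — fails.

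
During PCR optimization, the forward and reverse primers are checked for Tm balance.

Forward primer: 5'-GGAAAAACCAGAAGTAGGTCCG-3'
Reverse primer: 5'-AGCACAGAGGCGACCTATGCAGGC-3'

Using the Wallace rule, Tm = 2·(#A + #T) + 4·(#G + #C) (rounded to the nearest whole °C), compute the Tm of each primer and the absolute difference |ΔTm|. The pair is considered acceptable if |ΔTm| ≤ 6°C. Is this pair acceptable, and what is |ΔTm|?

|ΔTm| = 12°C; the pair is not acceptable.

Forward: A=9 T=2 G=7 C=4 → Tm = 2·11 + 4·11 = 66°C.
Reverse: A=7 T=2 G=8 C=7 → Tm = 2·9 + 4·15 = 78°C.
|ΔTm| = |66 − 78| = 12°C, > 6°C.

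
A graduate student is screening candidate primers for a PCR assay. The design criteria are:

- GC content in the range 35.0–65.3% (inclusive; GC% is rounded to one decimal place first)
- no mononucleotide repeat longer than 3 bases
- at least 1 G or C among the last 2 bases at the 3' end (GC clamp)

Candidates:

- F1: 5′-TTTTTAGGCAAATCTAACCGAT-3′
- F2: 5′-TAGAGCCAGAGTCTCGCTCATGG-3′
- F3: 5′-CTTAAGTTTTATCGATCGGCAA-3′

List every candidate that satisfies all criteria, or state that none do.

F2 only.

F1 (22 nt, A=7 T=8 G=3 C=4): GC 7/22 = 31.8%, outside 35.0–65.3% ✗; longest run = 5, exceeds 3 ✗; 3' end AT has 0 G/C, need ≥1 ✗ — fails.
F2 (23 nt, A=5 T=5 G=7 C=6): GC 13/23 = 56.5% ✓; longest run = 2 ✓; 3' end GG has 2 G/C ✓ — passes.
F3 (22 nt, A=6 T=8 G=4 C=4): GC 8/22 = 36.4% ✓; longest run = 4, exceeds 3 ✗; 3' end AA has 0 G/C, need ≥1 ✗ — fails.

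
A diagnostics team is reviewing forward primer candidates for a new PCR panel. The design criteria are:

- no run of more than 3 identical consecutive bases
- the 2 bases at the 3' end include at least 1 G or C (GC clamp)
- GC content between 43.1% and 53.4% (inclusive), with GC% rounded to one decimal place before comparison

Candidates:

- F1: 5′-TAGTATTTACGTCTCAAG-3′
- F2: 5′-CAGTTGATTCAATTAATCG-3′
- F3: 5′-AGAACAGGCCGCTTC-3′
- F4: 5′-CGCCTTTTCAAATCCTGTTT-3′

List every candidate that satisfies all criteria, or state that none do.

None of the candidates satisfy all criteria.

F1 (18 nt, A=5 T=7 G=3 C=3): longest run = 3 ✓; 3' end AG has 1 G/C ✓; GC 6/18 = 33.3%, outside 43.1–53.4% ✗ — fails.
F2 (19 nt, A=6 T=7 G=3 C=3): longest run = 2 ✓; 3' end CG has 2 G/C ✓; GC 6/19 = 31.6%, outside 43.1–53.4% ✗ — fails.
F3 (15 nt, A=4 T=2 G=4 C=5): longest run = 2 ✓; 3' end TC has 1 G/C ✓; GC 9/15 = 60.0%, outside 43.1–53.4% ✗ — fails.
F4 (20 nt, A=3 T=9 G=2 C=6): longest run = 4, exceeds 3 ✗; 3' end TT has 0 G/C, need ≥1 ✗; GC 8/20 = 40.0%, outside 43.1–53.4% ✗ — fails.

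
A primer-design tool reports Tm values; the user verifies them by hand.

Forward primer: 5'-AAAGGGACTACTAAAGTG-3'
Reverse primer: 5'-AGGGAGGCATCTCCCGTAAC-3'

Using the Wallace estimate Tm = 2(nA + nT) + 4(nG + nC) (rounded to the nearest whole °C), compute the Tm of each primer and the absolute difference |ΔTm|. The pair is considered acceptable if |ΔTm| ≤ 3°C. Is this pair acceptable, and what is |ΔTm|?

Forward: A=8 T=3 G=5 C=2 → Tm = 2·11 + 4·7 = 50°C.
Reverse: A=5 T=3 G=6 C=6 → Tm = 2·8 + 4·12 = 64°C.
|ΔTm| = |50 − 64| = 14°C, > 3°C.

|ΔTm| = 14°C; the pair is not acceptable.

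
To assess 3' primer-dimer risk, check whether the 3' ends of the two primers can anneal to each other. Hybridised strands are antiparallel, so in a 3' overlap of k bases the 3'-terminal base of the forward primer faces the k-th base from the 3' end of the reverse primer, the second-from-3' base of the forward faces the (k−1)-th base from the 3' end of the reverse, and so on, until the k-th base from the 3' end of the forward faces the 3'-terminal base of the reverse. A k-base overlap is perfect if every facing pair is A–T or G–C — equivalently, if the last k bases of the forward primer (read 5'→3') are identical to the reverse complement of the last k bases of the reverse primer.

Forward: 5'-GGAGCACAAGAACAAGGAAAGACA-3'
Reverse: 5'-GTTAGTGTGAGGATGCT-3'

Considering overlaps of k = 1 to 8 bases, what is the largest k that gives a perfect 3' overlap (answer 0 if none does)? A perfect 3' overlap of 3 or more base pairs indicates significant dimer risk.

Longest perfect overlap: 1 complementary base pair; below the dimer-risk threshold (threshold 3).

Last 8 bases (5'→3') — forward …GAAAGACA, reverse …AGGATGCT.
Reverse complement of the reverse primer's last 8 bases: AGCATCCT; its first k bases are the reverse complement of the reverse primer's last k bases, so a perfect k-base overlap needs the forward primer's last k bases to equal them.
Comparing (forward last k vs required): k=1: A vs A ✓; k=2: CA vs AG ✗; k=3: ACA vs AGC ✗; k=4: GACA vs AGCA ✗; k=5: AGACA vs AGCAT ✗; k=6: AAGACA vs AGCATC ✗; k=7: AAAGACA vs AGCATCC ✗; k=8: GAAAGACA vs AGCATCCT ✗.
Only k = 1 is perfect, so the longest perfect 3' overlap is 1.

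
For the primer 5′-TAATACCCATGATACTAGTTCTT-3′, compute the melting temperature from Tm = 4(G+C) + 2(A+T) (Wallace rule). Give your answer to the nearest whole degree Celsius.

Base counts: A=7, T=9, G=2, C=5 (length 23).
Tm = 2·(7+9) + 4·(2+5) = 2·16 + 4·7 = 32 + 28 = 60°C.

60°C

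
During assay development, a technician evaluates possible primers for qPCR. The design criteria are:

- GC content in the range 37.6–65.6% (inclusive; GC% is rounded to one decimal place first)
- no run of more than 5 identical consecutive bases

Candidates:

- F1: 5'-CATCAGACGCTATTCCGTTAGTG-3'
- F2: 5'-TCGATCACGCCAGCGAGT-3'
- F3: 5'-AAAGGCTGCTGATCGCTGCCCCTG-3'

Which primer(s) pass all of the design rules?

F1, F2 and F3.

F1 (23 nt, A=5 T=7 G=5 C=6): GC 11/23 = 47.8% ✓; longest run = 2 ✓ — passes.
F2 (18 nt, A=4 T=3 G=5 C=6): GC 11/18 = 61.1% ✓; longest run = 2 ✓ — passes.
F3 (24 nt, A=4 T=5 G=7 C=8): GC 15/24 = 62.5% ✓; longest run = 4 ✓ — passes.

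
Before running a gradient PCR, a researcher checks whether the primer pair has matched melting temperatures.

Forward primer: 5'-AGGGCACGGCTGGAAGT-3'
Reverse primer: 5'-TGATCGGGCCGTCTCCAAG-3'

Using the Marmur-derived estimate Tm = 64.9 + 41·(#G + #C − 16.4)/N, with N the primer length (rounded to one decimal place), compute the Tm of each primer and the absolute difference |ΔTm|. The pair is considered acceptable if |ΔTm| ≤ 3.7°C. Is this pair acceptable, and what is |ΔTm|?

|ΔTm| = 3.5°C; the pair is acceptable.

Forward: G+C = 11, N = 17 → Tm = 64.9 + 41·(11 − 16.4)/17 = 51.9°C.
Reverse: G+C = 12, N = 19 → Tm = 64.9 + 41·(12 − 16.4)/19 = 55.4°C.
|ΔTm| = |51.9 − 55.4| = 3.5°C, ≤ 3.7°C.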